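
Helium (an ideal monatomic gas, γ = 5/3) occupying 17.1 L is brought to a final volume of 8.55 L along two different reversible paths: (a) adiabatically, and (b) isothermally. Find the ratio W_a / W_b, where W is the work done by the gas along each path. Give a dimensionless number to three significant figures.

Path (a) adiabatic: W = P₁V₁(1 − (V₁/V₂)^(γ−1))/(γ−1) → W_a/(P₁V₁) = -0.8811.
Path (b) isothermal: W = P₁V₁ ln(V₂/V₁) → W_b/(P₁V₁) = -0.6931.
W_a / W_b = -0.8811 / -0.6931 = 1.271.

W_a / W_b ≈ 1.27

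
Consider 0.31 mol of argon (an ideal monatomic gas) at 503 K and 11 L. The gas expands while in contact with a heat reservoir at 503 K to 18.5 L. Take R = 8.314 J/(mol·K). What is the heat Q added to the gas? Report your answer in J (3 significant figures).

Isothermal ⇒ ΔU = 0, so Q = W = nRT ln(V₂/V₁).
Q = (0.31)(8.314)(503) ln(18.5/11) = 1296 × 0.5199 = 674 J.

Q ≈ 674 J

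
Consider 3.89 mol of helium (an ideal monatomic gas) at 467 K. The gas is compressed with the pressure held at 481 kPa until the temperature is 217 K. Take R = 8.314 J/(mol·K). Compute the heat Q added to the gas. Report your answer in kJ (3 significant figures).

Isobaric: W = nRΔT = (3.89)(8.314)(-250) = -8085 J.
ΔU = nCᵥΔT with Cᵥ = 3R/2: ΔU = (3.89)(12.47)(-250) = -12128 J.
Q = ΔU + W = -12128 − 8085 = -20213 J.

Q ≈ -20.2 kJ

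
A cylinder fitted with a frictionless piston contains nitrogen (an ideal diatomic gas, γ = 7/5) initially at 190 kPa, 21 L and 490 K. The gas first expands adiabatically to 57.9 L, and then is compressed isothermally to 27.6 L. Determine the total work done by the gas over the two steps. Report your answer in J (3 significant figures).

Step 1 (adiabatic): W = (P₁V₁ − P₂V₂)/(γ−1) = (3990 − 2659)/0.4 = 3326 J.
After step 1: P = 45.93 kPa, V = 57.9 L, T = 326.6 K.
Step 2 (isothermal): W = P₁V₁ ln(V₂/V₁) = (2659) ln(27.6/57.9) = -1970 J.
W_total = 3326 − 1970 = 1356 J.

W_total ≈ 1360 J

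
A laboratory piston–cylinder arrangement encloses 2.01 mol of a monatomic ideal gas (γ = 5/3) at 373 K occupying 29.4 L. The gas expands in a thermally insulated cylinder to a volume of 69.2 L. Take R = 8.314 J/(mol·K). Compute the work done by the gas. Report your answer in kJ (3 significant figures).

W ≈ 4.07 kJ

Adiabatic: TV^(γ−1) = const with γ = 5/3.
T₂ = T₁ (V₁/V₂)^(γ−1) = 373 × (29.4/69.2)^0.667 = 373 × 0.5651 = 210.8 K.
W_by = nCᵥ(T₁ − T₂) = (2.01)(12.47)(373 − 210.8) = 4066 J.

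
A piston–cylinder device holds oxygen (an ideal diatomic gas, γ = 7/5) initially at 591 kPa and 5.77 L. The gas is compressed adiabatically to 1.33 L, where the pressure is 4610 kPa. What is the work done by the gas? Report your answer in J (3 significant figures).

Adiabatic: W = (P₁V₁ − P₂V₂)/(γ − 1) with γ = 7/5.
P₁V₁ = 3410 J, P₂V₂ = 6131 J.
W = (3410 − 6131) / 0.4 = -6803 J.

W ≈ -6800 J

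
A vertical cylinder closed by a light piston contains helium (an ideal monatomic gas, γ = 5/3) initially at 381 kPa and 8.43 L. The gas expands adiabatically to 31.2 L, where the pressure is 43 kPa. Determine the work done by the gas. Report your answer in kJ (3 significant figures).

Adiabatic: W = (P₁V₁ − P₂V₂)/(γ − 1) with γ = 5/3.
P₁V₁ = 3212 J, P₂V₂ = 1342 J.
W = (3212 − 1342) / 0.6667 = 2805 J.

W ≈ 2.81 kJ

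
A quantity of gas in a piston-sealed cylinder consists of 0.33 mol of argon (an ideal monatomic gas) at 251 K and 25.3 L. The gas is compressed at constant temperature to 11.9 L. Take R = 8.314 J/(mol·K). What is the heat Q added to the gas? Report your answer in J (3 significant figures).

Q ≈ -519 J

Isothermal ⇒ ΔU = 0, so Q = W = nRT ln(V₂/V₁).
Q = (0.33)(8.314)(251) ln(11.9/25.3) = 688.6 × -0.7543 = -519.4 J.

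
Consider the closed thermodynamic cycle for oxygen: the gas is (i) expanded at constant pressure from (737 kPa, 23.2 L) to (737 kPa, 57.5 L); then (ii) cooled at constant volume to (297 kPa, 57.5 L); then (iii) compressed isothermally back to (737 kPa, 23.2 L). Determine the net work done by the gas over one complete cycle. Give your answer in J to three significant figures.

Leg (i): W = PΔV = (737)(57.5 − 23.2) = 25279 J.
Leg (ii): W = 0.
Leg (iii): W = PᵢVᵢ ln(V_f/Vᵢ) = (17078) ln(23.2/57.5) = -15500 J.
W_net = 25279 − 15500 = 9779 J.

W_net ≈ 9780 J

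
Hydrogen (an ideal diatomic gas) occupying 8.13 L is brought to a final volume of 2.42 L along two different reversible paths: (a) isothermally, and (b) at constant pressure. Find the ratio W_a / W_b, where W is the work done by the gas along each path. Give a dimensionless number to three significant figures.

W_a / W_b ≈ 1.73

Path (a) isothermal: W = P₁V₁ ln(V₂/V₁) → W_a/(P₁V₁) = -1.212.
Path (b) isobaric: W = P₁(V₂ − V₁) → W_b/(P₁V₁) = -0.7023.
W_a / W_b = -1.212 / -0.7023 = 1.725.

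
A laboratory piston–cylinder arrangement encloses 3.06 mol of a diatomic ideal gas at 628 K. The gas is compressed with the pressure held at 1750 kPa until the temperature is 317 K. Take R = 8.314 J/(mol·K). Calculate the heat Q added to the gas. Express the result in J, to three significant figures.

Q ≈ -27700 J

Isobaric: W = nRΔT = (3.06)(8.314)(-311) = -7912 J.
ΔU = nCᵥΔT with Cᵥ = 5R/2: ΔU = (3.06)(20.79)(-311) = -19780 J.
Q = ΔU + W = -19780 − 7912 = -27692 J.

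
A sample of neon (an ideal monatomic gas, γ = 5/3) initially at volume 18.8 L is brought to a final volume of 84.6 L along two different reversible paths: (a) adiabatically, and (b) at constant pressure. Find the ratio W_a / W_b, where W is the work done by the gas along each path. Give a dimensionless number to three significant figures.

Path (a) adiabatic: W = P₁V₁(1 − (V₁/V₂)^(γ−1))/(γ−1) → W_a/(P₁V₁) = 0.9497.
Path (b) isobaric: W = P₁(V₂ − V₁) → W_b/(P₁V₁) = 3.5.
W_a / W_b = 0.9497 / 3.5 = 0.2713.

W_a / W_b ≈ 0.271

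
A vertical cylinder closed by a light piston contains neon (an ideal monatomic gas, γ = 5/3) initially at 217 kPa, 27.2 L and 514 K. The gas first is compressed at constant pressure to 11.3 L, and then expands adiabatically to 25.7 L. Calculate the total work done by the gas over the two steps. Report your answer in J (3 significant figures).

W_total ≈ -1900 J

Step 1 (isobaric): W = PΔV = (217 kPa)(11.3 − 27.2 L) = -3450 J.
After step 1: P = 217 kPa, V = 11.3 L, T = 213.5 K.
Step 2 (adiabatic): W = (P₁V₁ − P₂V₂)/(γ−1) = (2452 − 1418)/0.667 = 1551 J.
W_total = -3450 + 1551 = -1899 J.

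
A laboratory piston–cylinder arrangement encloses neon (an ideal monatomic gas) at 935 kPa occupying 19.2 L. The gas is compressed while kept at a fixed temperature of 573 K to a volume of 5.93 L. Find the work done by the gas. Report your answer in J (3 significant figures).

Isothermal: W = nRT ln(V₂/V₁) = P₁V₁ ln(V₂/V₁).
P₁V₁ = (935 kPa)(19.2 L) = 17952 J.
W = 17952 × ln(5.93/19.2) = 17952 × -1.175
W_by_gas = -21092 J.

W ≈ -21100 J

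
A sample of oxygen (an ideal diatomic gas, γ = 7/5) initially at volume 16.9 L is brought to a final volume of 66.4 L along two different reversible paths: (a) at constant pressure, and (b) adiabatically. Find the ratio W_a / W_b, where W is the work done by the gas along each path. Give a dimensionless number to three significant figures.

Path (a) isobaric: W = P₁(V₂ − V₁) → W_a/(P₁V₁) = 2.929.
Path (b) adiabatic: W = P₁V₁(1 − (V₁/V₂)^(γ−1))/(γ−1) → W_b/(P₁V₁) = 1.054.
W_a / W_b = 2.929 / 1.054 = 2.779.

W_a / W_b ≈ 2.78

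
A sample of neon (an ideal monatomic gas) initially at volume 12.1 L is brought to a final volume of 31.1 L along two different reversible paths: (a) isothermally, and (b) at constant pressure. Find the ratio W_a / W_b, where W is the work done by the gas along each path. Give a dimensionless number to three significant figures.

W_a / W_b ≈ 0.601

Path (a) isothermal: W = P₁V₁ ln(V₂/V₁) → W_a/(P₁V₁) = 0.944.
Path (b) isobaric: W = P₁(V₂ − V₁) → W_b/(P₁V₁) = 1.57.
W_a / W_b = 0.944 / 1.57 = 0.6012.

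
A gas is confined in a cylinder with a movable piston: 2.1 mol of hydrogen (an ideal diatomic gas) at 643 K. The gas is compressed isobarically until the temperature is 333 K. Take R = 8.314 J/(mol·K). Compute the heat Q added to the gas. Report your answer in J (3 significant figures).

Q ≈ -18900 J

Isobaric: W = nRΔT = (2.1)(8.314)(-310) = -5412 J.
ΔU = nCᵥΔT with Cᵥ = 5R/2: ΔU = (2.1)(20.79)(-310) = -13531 J.
Q = ΔU + W = -13531 − 5412 = -18943 J.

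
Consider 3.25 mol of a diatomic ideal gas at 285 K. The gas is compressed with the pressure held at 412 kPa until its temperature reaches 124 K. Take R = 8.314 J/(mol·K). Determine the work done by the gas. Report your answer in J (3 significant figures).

W ≈ -4350 J

Isobaric: W = P ΔV = nR ΔT.
W = (3.25)(8.314)(124 − 285) = -4350 J.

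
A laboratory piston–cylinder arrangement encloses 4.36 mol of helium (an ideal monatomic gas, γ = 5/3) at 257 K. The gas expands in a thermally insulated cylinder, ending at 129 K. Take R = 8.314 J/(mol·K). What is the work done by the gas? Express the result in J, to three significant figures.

W ≈ 6960 J

Adiabatic ⇒ Q = 0, so W_by = −ΔU = nCᵥ(T₁ − T₂).
Cᵥ = 3R/2 = 12.47 J/(mol·K).
W = (4.36)(12.47)(257 − 129) = 6960 J.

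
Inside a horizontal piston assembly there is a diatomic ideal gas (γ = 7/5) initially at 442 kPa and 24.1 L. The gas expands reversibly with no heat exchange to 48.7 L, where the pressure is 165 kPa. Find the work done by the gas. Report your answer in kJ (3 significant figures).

W ≈ 6.54 kJ

Adiabatic: W = (P₁V₁ − P₂V₂)/(γ − 1) with γ = 7/5.
P₁V₁ = 10652 J, P₂V₂ = 8036 J.
W = (10652 − 8036) / 0.4 = 6542 J.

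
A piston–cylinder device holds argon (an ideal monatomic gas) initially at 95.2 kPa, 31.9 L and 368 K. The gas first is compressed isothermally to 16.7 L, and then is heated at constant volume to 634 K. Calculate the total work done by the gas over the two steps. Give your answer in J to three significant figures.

W_total ≈ -1970 J

Step 1 (isothermal): W = P₁V₁ ln(V₂/V₁) = (3037) ln(16.7/31.9) = -1965 J.
Step 2 (isochoric): W = 0 (constant volume).
W_total = -1965 + 0 = -1965 J.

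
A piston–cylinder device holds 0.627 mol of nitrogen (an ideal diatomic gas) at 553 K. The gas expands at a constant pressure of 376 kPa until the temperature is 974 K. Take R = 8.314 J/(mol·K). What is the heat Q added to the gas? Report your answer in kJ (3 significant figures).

Isobaric: W = nRΔT = (0.627)(8.314)(421) = 2195 J.
ΔU = nCᵥΔT with Cᵥ = 5R/2: ΔU = (0.627)(20.79)(421) = 5487 J.
Q = ΔU + W = 5487 + 2195 = 7681 J.

Q ≈ 7.68 kJ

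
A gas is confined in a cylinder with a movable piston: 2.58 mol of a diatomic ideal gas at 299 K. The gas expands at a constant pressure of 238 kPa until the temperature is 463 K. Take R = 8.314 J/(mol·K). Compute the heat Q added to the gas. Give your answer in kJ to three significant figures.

Isobaric: W = nRΔT = (2.58)(8.314)(164) = 3518 J.
ΔU = nCᵥΔT with Cᵥ = 5R/2: ΔU = (2.58)(20.79)(164) = 8795 J.
Q = ΔU + W = 8795 + 3518 = 12312 J.

Q ≈ 12.3 kJ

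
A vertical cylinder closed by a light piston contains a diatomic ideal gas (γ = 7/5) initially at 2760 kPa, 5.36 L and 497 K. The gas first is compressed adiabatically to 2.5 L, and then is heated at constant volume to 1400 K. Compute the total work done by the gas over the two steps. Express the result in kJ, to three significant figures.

W_total ≈ -13.2 kJ

Step 1 (adiabatic): W = (P₁V₁ − P₂V₂)/(γ−1) = (14794 − 20071)/0.4 = -13193 J.
Step 2 (isochoric): W = 0 (constant volume).
W_total = -13193 + 0 = -13193 J.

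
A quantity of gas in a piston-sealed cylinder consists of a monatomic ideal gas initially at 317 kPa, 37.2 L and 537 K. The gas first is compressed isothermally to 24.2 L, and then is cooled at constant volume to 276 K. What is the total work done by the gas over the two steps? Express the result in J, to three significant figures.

Step 1 (isothermal): W = P₁V₁ ln(V₂/V₁) = (11792) ln(24.2/37.2) = -5070 J.
Step 2 (isochoric): W = 0 (constant volume).
W_total = -5070 + 0 = -5070 J.

W_total ≈ -5070 J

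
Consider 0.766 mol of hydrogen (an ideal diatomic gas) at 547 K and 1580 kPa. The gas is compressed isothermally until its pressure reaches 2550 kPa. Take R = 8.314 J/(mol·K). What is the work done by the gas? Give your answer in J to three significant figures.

Isothermal process: W = nRT ln(V₂/V₁) = nRT ln(P₁/P₂).
W = (0.766)(8.314)(547) × ln(1580/2550)
  = 3484 × ln(0.6196) = 3484 × -0.4787
W_by_gas = -1667 J.

W ≈ -1670 J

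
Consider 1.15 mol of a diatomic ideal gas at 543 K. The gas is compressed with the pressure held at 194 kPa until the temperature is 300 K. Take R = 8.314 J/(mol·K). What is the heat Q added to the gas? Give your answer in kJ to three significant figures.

Q ≈ -8.13 kJ

Isobaric: W = nRΔT = (1.15)(8.314)(-243) = -2323 J.
ΔU = nCᵥΔT with Cᵥ = 5R/2: ΔU = (1.15)(20.79)(-243) = -5808 J.
Q = ΔU + W = -5808 − 2323 = -8132 J.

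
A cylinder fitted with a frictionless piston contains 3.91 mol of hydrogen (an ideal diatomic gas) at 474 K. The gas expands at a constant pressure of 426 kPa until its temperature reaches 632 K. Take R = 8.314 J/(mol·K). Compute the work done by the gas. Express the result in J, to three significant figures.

Isobaric: W = P ΔV = nR ΔT.
W = (3.91)(8.314)(632 − 474) = 5136 J.

W ≈ 5140 J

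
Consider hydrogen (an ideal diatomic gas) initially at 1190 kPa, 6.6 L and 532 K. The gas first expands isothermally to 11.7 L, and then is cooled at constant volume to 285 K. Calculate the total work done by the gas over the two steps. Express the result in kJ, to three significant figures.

Step 1 (isothermal): W = P₁V₁ ln(V₂/V₁) = (7854) ln(11.7/6.6) = 4497 J.
Step 2 (isochoric): W = 0 (constant volume).
W_total = 4497 + 0 = 4497 J.

W_total ≈ 4.50 kJ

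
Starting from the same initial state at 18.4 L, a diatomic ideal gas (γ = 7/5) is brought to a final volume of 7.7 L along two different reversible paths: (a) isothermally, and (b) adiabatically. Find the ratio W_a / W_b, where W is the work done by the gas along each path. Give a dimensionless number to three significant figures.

Path (a) isothermal: W = P₁V₁ ln(V₂/V₁) → W_a/(P₁V₁) = -0.8711.
Path (b) adiabatic: W = P₁V₁(1 − (V₁/V₂)^(γ−1))/(γ−1) → W_b/(P₁V₁) = -1.042.
W_a / W_b = -0.8711 / -1.042 = 0.8359.

W_a / W_b ≈ 0.836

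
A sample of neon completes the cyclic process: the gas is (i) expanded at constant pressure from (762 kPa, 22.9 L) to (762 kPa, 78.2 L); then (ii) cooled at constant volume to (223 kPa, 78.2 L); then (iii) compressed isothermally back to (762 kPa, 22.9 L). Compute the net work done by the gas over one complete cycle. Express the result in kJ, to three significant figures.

Leg (i): W = PΔV = (762)(78.2 − 22.9) = 42139 J.
Leg (ii): W = 0.
Leg (iii): W = PᵢVᵢ ln(V_f/Vᵢ) = (17439) ln(22.9/78.2) = -21417 J.
W_net = 42139 − 21417 = 20722 J.

W_net ≈ 20.7 kJ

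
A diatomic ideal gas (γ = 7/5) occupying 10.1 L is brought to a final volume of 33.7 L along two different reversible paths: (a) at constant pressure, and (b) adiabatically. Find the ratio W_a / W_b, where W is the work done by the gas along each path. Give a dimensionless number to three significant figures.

W_a / W_b ≈ 2.44

Path (a) isobaric: W = P₁(V₂ − V₁) → W_a/(P₁V₁) = 2.337.
Path (b) adiabatic: W = P₁V₁(1 − (V₁/V₂)^(γ−1))/(γ−1) → W_b/(P₁V₁) = 0.9561.
W_a / W_b = 2.337 / 0.9561 = 2.444.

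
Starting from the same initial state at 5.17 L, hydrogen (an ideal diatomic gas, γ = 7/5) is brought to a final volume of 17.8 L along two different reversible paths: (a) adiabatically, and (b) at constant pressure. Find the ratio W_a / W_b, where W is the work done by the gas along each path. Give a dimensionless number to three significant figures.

Path (a) adiabatic: W = P₁V₁(1 − (V₁/V₂)^(γ−1))/(γ−1) → W_a/(P₁V₁) = 0.9754.
Path (b) isobaric: W = P₁(V₂ − V₁) → W_b/(P₁V₁) = 2.443.
W_a / W_b = 0.9754 / 2.443 = 0.3993.

W_a / W_b ≈ 0.399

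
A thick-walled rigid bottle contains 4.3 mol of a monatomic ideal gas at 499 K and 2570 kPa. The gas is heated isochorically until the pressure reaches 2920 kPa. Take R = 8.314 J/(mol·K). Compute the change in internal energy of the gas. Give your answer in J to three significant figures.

Constant volume ⇒ W = 0, so Q = ΔU = nCᵥΔT with Cᵥ = 3R/2 = 12.47 J/(mol·K).
At constant V, T₂/T₁ = P₂/P₁ ⇒ ΔT = T₁(P₂/P₁ − 1) = 499·(2920/2570 − 1) = 67.96 K.
ΔU = (4.3)(12.47)(67.96) = 3644 J.

ΔU ≈ 3640 J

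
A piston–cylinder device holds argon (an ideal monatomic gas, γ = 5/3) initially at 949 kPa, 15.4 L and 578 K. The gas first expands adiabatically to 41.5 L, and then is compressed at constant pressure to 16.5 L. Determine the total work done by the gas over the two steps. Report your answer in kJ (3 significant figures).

Step 1 (adiabatic): W = (P₁V₁ − P₂V₂)/(γ−1) = (14615 − 7547)/0.667 = 10602 J.
After step 1: P = 181.9 kPa, V = 41.5 L, T = 298.5 K.
Step 2 (isobaric): W = PΔV = (181.9 kPa)(16.5 − 41.5 L) = -4546 J.
W_total = 10602 − 4546 = 6055 J.

W_total ≈ 6.06 kJ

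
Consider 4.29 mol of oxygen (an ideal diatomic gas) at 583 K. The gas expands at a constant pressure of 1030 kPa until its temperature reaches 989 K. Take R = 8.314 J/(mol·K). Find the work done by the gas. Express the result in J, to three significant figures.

W ≈ 14500 J

Isobaric: W = P ΔV = nR ΔT.
W = (4.29)(8.314)(989 − 583) = 14481 J.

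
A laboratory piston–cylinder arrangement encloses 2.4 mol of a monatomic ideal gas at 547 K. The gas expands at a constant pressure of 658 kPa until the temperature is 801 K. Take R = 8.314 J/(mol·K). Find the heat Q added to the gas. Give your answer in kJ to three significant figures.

Isobaric: W = nRΔT = (2.4)(8.314)(254) = 5068 J.
ΔU = nCᵥΔT with Cᵥ = 3R/2: ΔU = (2.4)(12.47)(254) = 7602 J.
Q = ΔU + W = 7602 + 5068 = 12671 J.

Q ≈ 12.7 kJ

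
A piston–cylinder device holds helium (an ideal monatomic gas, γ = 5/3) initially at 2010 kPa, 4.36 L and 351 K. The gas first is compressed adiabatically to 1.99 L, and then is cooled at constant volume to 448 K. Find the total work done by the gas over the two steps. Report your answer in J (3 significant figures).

Step 1 (adiabatic): W = (P₁V₁ − P₂V₂)/(γ−1) = (8764 − 14783)/0.667 = -9030 J.
Step 2 (isochoric): W = 0 (constant volume).
W_total = -9030 + 0 = -9030 J.

W_total ≈ -9030 J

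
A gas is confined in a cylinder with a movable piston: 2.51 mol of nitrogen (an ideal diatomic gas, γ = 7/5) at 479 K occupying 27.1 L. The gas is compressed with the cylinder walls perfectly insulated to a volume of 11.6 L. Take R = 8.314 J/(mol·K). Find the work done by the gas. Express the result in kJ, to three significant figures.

W ≈ -10.1 kJ

Adiabatic: TV^(γ−1) = const with γ = 7/5.
T₂ = T₁ (V₁/V₂)^(γ−1) = 479 × (27.1/11.6)^0.4 = 479 × 1.404 = 672.6 K.
W_by = nCᵥ(T₁ − T₂) = (2.51)(20.79)(479 − 672.6) = -10099 J.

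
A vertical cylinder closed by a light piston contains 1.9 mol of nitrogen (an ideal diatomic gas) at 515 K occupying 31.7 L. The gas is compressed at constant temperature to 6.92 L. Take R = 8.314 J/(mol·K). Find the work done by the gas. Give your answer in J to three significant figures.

W ≈ -12400 J

Isothermal: W = nRT ln(V₂/V₁).
W = (1.9)(8.314)(515) × ln(6.92/31.7)
  = 8135 × -1.522
W_by_gas = -12381 J.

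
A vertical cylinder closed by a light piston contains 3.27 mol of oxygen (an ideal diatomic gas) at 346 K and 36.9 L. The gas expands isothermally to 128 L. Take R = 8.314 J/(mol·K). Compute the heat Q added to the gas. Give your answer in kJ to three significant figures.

Isothermal ⇒ ΔU = 0, so Q = W = nRT ln(V₂/V₁).
Q = (3.27)(8.314)(346) ln(128/36.9) = 9407 × 1.244 = 11700 J.

Q ≈ 11.7 kJ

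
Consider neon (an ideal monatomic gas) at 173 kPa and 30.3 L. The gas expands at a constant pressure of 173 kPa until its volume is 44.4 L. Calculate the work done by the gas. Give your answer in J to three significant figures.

W ≈ 2440 J

Isobaric: W = P ΔV.
W = (173 kPa)(44.4 − 30.3 L) = (173)(14.1) = 2439 J.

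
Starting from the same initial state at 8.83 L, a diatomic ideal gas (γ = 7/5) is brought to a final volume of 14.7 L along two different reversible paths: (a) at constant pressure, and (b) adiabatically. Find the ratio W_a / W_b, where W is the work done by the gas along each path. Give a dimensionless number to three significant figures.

W_a / W_b ≈ 1.44

Path (a) isobaric: W = P₁(V₂ − V₁) → W_a/(P₁V₁) = 0.6648.
Path (b) adiabatic: W = P₁V₁(1 − (V₁/V₂)^(γ−1))/(γ−1) → W_b/(P₁V₁) = 0.4611.
W_a / W_b = 0.6648 / 0.4611 = 1.442.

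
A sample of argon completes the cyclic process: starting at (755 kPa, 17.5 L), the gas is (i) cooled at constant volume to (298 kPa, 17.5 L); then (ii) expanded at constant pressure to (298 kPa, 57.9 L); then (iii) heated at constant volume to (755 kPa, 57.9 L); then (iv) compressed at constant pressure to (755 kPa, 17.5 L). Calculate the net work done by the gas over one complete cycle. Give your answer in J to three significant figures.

Constant-volume legs do no work.
W(ii) = (298)(57.9 − 17.5) = 12039 J; W(iv) = (755)(17.5 − 57.9) = -30502 J.
W_net = 12039 − 30502 = -18463 J (the counter-clockwise enclosed area).

W_net ≈ -18500 J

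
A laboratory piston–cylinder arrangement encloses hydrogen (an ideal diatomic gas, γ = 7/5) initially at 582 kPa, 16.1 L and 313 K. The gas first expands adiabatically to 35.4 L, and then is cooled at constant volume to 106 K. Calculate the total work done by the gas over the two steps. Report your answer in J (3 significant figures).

Step 1 (adiabatic): W = (P₁V₁ − P₂V₂)/(γ−1) = (9370 − 6837)/0.4 = 6333 J.
Step 2 (isochoric): W = 0 (constant volume).
W_total = 6333 + 0 = 6333 J.

W_total ≈ 6330 J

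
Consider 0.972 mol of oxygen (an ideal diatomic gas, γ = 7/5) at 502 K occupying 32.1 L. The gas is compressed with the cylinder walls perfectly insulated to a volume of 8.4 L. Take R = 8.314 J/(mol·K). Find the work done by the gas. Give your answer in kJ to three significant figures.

W ≈ -7.20 kJ

Adiabatic: TV^(γ−1) = const with γ = 7/5.
T₂ = T₁ (V₁/V₂)^(γ−1) = 502 × (32.1/8.4)^0.4 = 502 × 1.71 = 858.2 K.
W_by = nCᵥ(T₁ − T₂) = (0.972)(20.79)(502 − 858.2) = -7197 J.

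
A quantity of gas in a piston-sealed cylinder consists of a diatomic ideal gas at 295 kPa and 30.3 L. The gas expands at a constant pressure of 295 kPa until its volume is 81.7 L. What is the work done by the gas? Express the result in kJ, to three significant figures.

W ≈ 15.2 kJ

Isobaric: W = P ΔV.
W = (295 kPa)(81.7 − 30.3 L) = (295)(51.4) = 15163 J.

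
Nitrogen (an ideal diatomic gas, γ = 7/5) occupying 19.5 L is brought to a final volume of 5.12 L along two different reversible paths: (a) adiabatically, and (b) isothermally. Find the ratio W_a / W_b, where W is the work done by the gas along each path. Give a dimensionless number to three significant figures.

W_a / W_b ≈ 1.32

Path (a) adiabatic: W = P₁V₁(1 − (V₁/V₂)^(γ−1))/(γ−1) → W_a/(P₁V₁) = -1.768.
Path (b) isothermal: W = P₁V₁ ln(V₂/V₁) → W_b/(P₁V₁) = -1.337.
W_a / W_b = -1.768 / -1.337 = 1.322.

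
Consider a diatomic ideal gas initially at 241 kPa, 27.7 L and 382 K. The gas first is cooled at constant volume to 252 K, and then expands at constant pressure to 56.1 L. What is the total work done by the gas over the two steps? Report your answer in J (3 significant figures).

W_total ≈ 4520 J

Step 1 (isochoric): W = 0 (constant volume).
After step 1: P = 159 kPa (V unchanged).
Step 2 (isobaric): W = PΔV = (159 kPa)(56.1 − 27.7 L) = 4515 J.
W_total = 0 + 4515 = 4515 J.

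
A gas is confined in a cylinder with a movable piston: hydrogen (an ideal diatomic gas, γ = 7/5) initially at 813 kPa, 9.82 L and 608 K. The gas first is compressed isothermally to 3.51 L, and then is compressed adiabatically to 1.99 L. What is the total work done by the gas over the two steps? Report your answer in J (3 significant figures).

W_total ≈ -13300 J

Step 1 (isothermal): W = P₁V₁ ln(V₂/V₁) = (7984) ln(3.51/9.82) = -8214 J.
After step 1: P = 2275 kPa, V = 3.51 L, T = 608 K.
Step 2 (adiabatic): W = (P₁V₁ − P₂V₂)/(γ−1) = (7984 − 10018)/0.4 = -5086 J.
W_total = -8214 − 5086 = -13300 J.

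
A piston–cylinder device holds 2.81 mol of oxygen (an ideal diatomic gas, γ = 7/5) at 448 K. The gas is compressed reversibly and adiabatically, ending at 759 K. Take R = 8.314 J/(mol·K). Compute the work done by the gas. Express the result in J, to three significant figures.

Adiabatic ⇒ Q = 0, so W_by = −ΔU = nCᵥ(T₁ − T₂).
Cᵥ = 5R/2 = 20.79 J/(mol·K).
W = (2.81)(20.79)(448 − 759) = -18164 J.

W ≈ -18200 J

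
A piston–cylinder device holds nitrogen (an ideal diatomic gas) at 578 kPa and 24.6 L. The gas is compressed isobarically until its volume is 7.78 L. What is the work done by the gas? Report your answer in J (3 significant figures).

W ≈ -9720 J

Isobaric: W = P ΔV.
W = (578 kPa)(7.78 − 24.6 L) = (578)(-16.82) = -9722 J.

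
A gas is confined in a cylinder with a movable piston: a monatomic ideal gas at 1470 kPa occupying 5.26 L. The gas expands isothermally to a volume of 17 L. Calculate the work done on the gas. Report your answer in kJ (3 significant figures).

Isothermal: W = nRT ln(V₂/V₁) = P₁V₁ ln(V₂/V₁).
P₁V₁ = (1470 kPa)(5.26 L) = 7732 J.
W = 7732 × ln(17/5.26) = 7732 × 1.173
W_by_gas = 9071 J; work on gas = −W_by = -9071 J.

W ≈ -9.07 kJ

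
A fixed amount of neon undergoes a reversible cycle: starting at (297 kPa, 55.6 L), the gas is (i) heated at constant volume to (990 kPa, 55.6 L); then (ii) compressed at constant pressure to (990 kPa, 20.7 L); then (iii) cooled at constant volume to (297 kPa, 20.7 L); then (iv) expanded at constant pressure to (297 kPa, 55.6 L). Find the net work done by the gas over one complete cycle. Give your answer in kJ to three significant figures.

Constant-volume legs do no work.
W(ii) = (990)(20.7 − 55.6) = -34551 J; W(iv) = (297)(55.6 − 20.7) = 10365 J.
W_net = -34551 + 10365 = -24186 J (the counter-clockwise enclosed area).

W_net ≈ -24.2 kJ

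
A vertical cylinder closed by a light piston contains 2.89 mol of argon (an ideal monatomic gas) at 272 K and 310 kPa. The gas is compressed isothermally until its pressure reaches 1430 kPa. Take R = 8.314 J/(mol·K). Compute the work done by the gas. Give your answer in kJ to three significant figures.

Isothermal process: W = nRT ln(V₂/V₁) = nRT ln(P₁/P₂).
W = (2.89)(8.314)(272) × ln(310/1430)
  = 6535 × ln(0.2168) = 6535 × -1.529
W_by_gas = -9992 J.

W ≈ -9.99 kJ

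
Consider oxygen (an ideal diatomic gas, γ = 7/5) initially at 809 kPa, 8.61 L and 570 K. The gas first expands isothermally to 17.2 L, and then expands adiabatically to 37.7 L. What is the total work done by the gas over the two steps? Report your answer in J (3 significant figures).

W_total ≈ 9510 J

Step 1 (isothermal): W = P₁V₁ ln(V₂/V₁) = (6965) ln(17.2/8.61) = 4820 J.
After step 1: P = 405 kPa, V = 17.2 L, T = 570 K.
Step 2 (adiabatic): W = (P₁V₁ − P₂V₂)/(γ−1) = (6965 − 5089)/0.4 = 4691 J.
W_total = 4820 + 4691 = 9511 J.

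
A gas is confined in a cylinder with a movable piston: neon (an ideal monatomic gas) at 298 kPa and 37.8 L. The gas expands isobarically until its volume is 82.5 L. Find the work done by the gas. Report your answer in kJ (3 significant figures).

Isobaric: W = P ΔV.
W = (298 kPa)(82.5 − 37.8 L) = (298)(44.7) = 13321 J.

W ≈ 13.3 kJ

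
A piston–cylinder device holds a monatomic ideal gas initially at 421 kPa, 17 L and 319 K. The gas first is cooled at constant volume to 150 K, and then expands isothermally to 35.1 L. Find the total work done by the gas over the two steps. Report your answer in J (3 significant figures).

W_total ≈ 2440 J

Step 1 (isochoric): W = 0 (constant volume).
After step 1: P = 198 kPa (V unchanged).
Step 2 (isothermal): W = P₁V₁ ln(V₂/V₁) = (3365) ln(35.1/17) = 2440 J.
W_total = 0 + 2440 = 2440 J.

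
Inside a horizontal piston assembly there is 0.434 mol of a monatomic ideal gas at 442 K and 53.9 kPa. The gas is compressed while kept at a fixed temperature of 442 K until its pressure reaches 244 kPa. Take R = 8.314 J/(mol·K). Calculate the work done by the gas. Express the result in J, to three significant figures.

Isothermal process: W = nRT ln(V₂/V₁) = nRT ln(P₁/P₂).
W = (0.434)(8.314)(442) × ln(53.9/244)
  = 1595 × ln(0.2209) = 1595 × -1.51
W_by_gas = -2408 J.

W ≈ -2410 J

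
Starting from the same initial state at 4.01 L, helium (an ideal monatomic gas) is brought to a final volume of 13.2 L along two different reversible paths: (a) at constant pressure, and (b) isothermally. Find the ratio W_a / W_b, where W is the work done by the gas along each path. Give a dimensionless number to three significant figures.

Path (a) isobaric: W = P₁(V₂ − V₁) → W_a/(P₁V₁) = 2.292.
Path (b) isothermal: W = P₁V₁ ln(V₂/V₁) → W_b/(P₁V₁) = 1.191.
W_a / W_b = 2.292 / 1.191 = 1.924.

W_a / W_b ≈ 1.92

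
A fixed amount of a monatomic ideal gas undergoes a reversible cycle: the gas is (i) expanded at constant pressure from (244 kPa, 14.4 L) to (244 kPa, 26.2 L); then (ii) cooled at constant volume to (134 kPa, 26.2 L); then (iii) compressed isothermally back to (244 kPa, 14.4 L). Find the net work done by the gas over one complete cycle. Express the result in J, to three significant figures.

Leg (i): W = PΔV = (244)(26.2 − 14.4) = 2879 J.
Leg (ii): W = 0.
Leg (iii): W = PᵢVᵢ ln(V_f/Vᵢ) = (3511) ln(14.4/26.2) = -2101 J.
W_net = 2879 − 2101 = 777.9 J.

W_net ≈ 778 J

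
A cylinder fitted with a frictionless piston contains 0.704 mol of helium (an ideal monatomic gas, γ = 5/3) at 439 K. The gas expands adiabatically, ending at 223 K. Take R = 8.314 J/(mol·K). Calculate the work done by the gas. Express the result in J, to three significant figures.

W ≈ 1900 J

Adiabatic ⇒ Q = 0, so W_by = −ΔU = nCᵥ(T₁ − T₂).
Cᵥ = 3R/2 = 12.47 J/(mol·K).
W = (0.704)(12.47)(439 − 223) = 1896 J.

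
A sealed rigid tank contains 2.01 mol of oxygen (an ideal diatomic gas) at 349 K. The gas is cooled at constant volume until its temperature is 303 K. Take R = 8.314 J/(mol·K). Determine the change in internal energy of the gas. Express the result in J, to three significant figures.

Constant volume ⇒ W = 0, so Q = ΔU = nCᵥΔT with Cᵥ = 5R/2 = 20.79 J/(mol·K).
ΔU = (2.01)(20.79)(303 − 349) = -1922 J.

ΔU ≈ -1920 J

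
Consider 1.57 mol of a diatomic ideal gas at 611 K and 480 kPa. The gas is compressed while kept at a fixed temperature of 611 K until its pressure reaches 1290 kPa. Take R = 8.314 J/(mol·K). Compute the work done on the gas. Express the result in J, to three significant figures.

Isothermal process: W = nRT ln(V₂/V₁) = nRT ln(P₁/P₂).
W = (1.57)(8.314)(611) × ln(480/1290)
  = 7975 × ln(0.3721) = 7975 × -0.9886
W_by_gas = -7885 J; work on gas = −W_by = 7885 J.

W ≈ 7880 J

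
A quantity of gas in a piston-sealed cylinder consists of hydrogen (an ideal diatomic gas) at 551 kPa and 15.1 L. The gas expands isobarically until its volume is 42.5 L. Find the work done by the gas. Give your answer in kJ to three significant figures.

W ≈ 15.1 kJ

Isobaric: W = P ΔV.
W = (551 kPa)(42.5 − 15.1 L) = (551)(27.4) = 15097 J.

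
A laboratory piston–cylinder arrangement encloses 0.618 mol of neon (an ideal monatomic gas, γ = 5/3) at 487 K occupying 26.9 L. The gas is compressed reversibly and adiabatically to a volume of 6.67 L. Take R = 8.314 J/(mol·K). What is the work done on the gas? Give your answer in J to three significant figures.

Adiabatic: TV^(γ−1) = const with γ = 5/3.
T₂ = T₁ (V₁/V₂)^(γ−1) = 487 × (26.9/6.67)^0.667 = 487 × 2.534 = 1234 K.
W_by = nCᵥ(T₁ − T₂) = (0.618)(12.47)(487 − 1234) = -5756 J.
Work on gas = −W_by = 5756 J.

W ≈ 5760 J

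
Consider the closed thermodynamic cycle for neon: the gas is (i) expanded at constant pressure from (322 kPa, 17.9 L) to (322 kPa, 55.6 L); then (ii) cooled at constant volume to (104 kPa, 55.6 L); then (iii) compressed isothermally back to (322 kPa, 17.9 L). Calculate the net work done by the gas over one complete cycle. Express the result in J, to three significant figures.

W_net ≈ 5590 J

Leg (i): W = PΔV = (322)(55.6 − 17.9) = 12139 J.
Leg (ii): W = 0.
Leg (iii): W = PᵢVᵢ ln(V_f/Vᵢ) = (5782) ln(17.9/55.6) = -6554 J.
W_net = 12139 − 6554 = 5586 J.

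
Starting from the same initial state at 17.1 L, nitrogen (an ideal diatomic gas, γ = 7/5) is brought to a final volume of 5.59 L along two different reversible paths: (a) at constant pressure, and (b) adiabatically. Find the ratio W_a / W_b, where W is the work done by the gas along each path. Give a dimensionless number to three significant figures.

Path (a) isobaric: W = P₁(V₂ − V₁) → W_a/(P₁V₁) = -0.6731.
Path (b) adiabatic: W = P₁V₁(1 − (V₁/V₂)^(γ−1))/(γ−1) → W_b/(P₁V₁) = -1.41.
W_a / W_b = -0.6731 / -1.41 = 0.4774.

W_a / W_b ≈ 0.477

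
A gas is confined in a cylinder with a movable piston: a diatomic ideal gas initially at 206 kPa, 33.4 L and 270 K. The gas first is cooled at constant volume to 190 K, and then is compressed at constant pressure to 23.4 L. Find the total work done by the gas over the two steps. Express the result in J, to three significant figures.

W_total ≈ -1450 J

Step 1 (isochoric): W = 0 (constant volume).
After step 1: P = 145 kPa (V unchanged).
Step 2 (isobaric): W = PΔV = (145 kPa)(23.4 − 33.4 L) = -1450 J.
W_total = 0 − 1450 = -1450 J.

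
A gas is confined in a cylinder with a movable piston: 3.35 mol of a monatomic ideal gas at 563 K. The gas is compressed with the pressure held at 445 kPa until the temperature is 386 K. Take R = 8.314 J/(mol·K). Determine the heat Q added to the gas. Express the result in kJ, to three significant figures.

Q ≈ -12.3 kJ

Isobaric: W = nRΔT = (3.35)(8.314)(-177) = -4930 J.
ΔU = nCᵥΔT with Cᵥ = 3R/2: ΔU = (3.35)(12.47)(-177) = -7395 J.
Q = ΔU + W = -7395 − 4930 = -12324 J.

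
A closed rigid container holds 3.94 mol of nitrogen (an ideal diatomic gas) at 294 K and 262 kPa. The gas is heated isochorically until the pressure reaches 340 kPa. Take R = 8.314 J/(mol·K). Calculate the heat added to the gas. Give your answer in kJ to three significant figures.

Q ≈ 7.17 kJ

Constant volume ⇒ W = 0, so Q = ΔU = nCᵥΔT with Cᵥ = 5R/2 = 20.79 J/(mol·K).
At constant V, T₂/T₁ = P₂/P₁ ⇒ ΔT = T₁(P₂/P₁ − 1) = 294·(340/262 − 1) = 87.53 K.
ΔU = (3.94)(20.79)(87.53) = 7168 J.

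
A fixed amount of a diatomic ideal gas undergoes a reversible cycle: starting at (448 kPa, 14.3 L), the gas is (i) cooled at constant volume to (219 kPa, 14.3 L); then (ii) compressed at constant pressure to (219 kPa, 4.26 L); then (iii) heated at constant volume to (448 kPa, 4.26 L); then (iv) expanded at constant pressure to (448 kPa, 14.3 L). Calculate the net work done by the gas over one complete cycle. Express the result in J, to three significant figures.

Constant-volume legs do no work.
W(ii) = (219)(4.26 − 14.3) = -2199 J; W(iv) = (448)(14.3 − 4.26) = 4498 J.
W_net = -2199 + 4498 = 2299 J (the clockwise enclosed area).

W_net ≈ 2300 J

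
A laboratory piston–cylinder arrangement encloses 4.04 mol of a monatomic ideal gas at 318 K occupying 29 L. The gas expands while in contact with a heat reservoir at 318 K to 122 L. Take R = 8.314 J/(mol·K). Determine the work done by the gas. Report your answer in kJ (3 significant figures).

Isothermal: W = nRT ln(V₂/V₁).
W = (4.04)(8.314)(318) × ln(122/29)
  = 10681 × 1.437
W_by_gas = 15346 J.

W ≈ 15.3 kJ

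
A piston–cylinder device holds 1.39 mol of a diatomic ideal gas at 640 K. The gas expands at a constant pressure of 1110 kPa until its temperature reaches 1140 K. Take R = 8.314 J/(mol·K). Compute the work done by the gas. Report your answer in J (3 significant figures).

Isobaric: W = P ΔV = nR ΔT.
W = (1.39)(8.314)(1140 − 640) = 5778 J.

W ≈ 5780 J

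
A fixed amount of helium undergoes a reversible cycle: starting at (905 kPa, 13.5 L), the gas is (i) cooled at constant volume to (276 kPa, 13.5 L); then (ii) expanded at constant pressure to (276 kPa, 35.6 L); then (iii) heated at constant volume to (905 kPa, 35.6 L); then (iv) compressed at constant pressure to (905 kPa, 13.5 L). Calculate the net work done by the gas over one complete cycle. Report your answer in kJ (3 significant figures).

Constant-volume legs do no work.
W(ii) = (276)(35.6 − 13.5) = 6100 J; W(iv) = (905)(13.5 − 35.6) = -20000 J.
W_net = 6100 − 20000 = -13901 J (the counter-clockwise enclosed area).

W_net ≈ -13.9 kJ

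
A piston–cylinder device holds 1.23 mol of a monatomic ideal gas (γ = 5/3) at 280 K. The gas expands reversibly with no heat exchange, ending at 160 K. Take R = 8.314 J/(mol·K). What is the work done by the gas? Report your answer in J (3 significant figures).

W ≈ 1840 J

Adiabatic ⇒ Q = 0, so W_by = −ΔU = nCᵥ(T₁ − T₂).
Cᵥ = 3R/2 = 12.47 J/(mol·K).
W = (1.23)(12.47)(280 − 160) = 1841 J.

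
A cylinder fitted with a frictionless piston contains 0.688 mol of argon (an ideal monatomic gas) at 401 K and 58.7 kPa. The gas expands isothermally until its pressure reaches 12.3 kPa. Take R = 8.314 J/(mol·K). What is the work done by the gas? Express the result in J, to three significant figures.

Isothermal process: W = nRT ln(V₂/V₁) = nRT ln(P₁/P₂).
W = (0.688)(8.314)(401) × ln(58.7/12.3)
  = 2294 × ln(4.772) = 2294 × 1.563
W_by_gas = 3585 J.

W ≈ 3580 J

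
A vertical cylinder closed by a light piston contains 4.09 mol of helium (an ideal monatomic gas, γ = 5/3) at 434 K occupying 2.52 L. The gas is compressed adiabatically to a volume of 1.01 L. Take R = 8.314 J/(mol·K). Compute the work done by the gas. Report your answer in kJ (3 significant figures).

Adiabatic: TV^(γ−1) = const with γ = 5/3.
T₂ = T₁ (V₁/V₂)^(γ−1) = 434 × (2.52/1.01)^0.667 = 434 × 1.84 = 798.4 K.
W_by = nCᵥ(T₁ − T₂) = (4.09)(12.47)(434 − 798.4) = -18586 J.

W ≈ -18.6 kJ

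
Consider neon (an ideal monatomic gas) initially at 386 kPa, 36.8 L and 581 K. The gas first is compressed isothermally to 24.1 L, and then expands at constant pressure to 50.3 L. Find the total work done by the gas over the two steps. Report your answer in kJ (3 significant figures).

Step 1 (isothermal): W = P₁V₁ ln(V₂/V₁) = (14205) ln(24.1/36.8) = -6013 J.
After step 1: P = 589.4 kPa, V = 24.1 L, T = 581 K.
Step 2 (isobaric): W = PΔV = (589.4 kPa)(50.3 − 24.1 L) = 15443 J.
W_total = -6013 + 15443 = 9430 J.

W_total ≈ 9.43 kJ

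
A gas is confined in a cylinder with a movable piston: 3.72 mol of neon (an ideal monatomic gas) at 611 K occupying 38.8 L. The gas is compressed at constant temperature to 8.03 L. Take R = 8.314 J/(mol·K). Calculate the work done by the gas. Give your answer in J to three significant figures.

Isothermal: W = nRT ln(V₂/V₁).
W = (3.72)(8.314)(611) × ln(8.03/38.8)
  = 18897 × -1.575
W_by_gas = -29767 J.

W ≈ -29800 J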